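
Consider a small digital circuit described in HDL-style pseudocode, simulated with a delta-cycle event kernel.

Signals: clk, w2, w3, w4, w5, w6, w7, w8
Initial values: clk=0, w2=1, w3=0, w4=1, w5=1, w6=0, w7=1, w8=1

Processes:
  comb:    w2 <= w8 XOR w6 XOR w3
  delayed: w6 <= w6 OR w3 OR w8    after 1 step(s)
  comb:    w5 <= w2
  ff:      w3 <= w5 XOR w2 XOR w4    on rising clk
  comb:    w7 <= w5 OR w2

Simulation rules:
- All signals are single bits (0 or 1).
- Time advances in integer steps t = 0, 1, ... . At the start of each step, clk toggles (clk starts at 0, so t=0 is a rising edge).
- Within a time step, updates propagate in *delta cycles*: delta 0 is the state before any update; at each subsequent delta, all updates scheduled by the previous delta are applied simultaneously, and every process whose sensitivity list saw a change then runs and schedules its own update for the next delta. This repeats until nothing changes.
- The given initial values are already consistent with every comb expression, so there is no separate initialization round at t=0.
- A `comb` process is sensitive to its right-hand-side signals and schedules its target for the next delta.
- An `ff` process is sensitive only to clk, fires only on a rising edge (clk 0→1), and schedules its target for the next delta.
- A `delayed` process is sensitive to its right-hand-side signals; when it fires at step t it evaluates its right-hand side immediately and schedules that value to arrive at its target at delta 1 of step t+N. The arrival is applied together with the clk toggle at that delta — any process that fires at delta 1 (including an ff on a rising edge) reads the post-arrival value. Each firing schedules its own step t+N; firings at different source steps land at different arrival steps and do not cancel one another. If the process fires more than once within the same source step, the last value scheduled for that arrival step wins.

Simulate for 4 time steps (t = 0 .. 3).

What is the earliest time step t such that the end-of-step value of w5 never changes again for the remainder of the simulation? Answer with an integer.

t=0 Δ0: w6=0 w2=1 w7=1 w3=0 w4=1 w5=1 clk=0 w8=1
  Δ1: clk:0→1
  Δ2: w3:0→1
  Δ3: w2:1→0
  Δ4: w5:1→0
  Δ5: w7:1→0
  (5Δ to stable)
t=1 Δ0: w6=0 w2=0 w7=0 w3=1 w4=1 w5=0 clk=1 w8=1
  Δ1: w6:0→1, clk:1→0
  Δ2: w2:0→1
  Δ3: w7:0→1, w5:0→1
  (3Δ to stable)
t=2 Δ0: w6=1 w2=1 w7=1 w3=1 w4=1 w5=1 clk=0 w8=1
  Δ1: clk:0→1
  (1Δ to stable)
t=3 Δ0: w6=1 w2=1 w7=1 w3=1 w4=1 w5=1 clk=1 w8=1
  Δ1: clk:1→0
  (1Δ to stable)

1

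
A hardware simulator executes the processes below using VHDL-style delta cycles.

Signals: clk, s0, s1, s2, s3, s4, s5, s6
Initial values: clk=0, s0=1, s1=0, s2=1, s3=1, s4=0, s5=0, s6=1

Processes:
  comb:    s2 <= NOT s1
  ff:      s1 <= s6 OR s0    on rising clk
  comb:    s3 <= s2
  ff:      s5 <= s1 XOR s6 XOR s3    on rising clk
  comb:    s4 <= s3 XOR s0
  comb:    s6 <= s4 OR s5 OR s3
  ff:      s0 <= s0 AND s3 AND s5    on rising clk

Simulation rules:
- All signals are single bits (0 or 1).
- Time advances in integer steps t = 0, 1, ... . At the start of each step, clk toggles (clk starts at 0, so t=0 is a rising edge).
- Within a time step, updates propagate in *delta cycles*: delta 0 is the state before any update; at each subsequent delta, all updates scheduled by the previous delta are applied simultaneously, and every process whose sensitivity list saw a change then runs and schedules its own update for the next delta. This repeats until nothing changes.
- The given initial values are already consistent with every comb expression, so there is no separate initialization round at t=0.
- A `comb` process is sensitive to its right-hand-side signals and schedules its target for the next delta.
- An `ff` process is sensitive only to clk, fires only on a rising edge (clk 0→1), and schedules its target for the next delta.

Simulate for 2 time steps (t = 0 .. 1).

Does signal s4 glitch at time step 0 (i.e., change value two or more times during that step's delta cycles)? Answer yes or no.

[bits: clk,s1,s5,s4,s0,s6,s3,s2]
t=0: Δ0=00001111 Δ1=10001111 Δ2=11000111 Δ3=11010110 Δ4=11010100 Δ5=11000100 Δ6=11000000 | 6Δ
t=1: Δ0=11000000 Δ1=01000000 | 1Δ

yes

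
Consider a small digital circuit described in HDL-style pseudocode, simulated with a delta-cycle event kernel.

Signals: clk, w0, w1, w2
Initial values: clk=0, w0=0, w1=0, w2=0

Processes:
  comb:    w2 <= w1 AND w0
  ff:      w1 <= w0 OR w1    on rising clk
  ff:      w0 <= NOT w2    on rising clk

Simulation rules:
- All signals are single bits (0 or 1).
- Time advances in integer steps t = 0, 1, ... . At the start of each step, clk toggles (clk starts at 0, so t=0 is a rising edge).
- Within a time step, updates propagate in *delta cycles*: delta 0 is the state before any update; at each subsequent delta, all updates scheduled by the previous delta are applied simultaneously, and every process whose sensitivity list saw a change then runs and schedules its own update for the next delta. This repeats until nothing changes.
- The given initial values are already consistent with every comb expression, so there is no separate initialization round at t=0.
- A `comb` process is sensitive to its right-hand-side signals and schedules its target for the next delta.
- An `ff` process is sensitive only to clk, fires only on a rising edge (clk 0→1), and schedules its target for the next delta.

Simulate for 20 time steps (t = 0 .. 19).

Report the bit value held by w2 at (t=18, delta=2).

t=0 Δ0: w2=0 w0=0 w1=0 clk=0
  Δ1: clk:0→1
  Δ2: w0:0→1
  (2Δ to stable)
t=1 Δ0: w2=0 w0=1 w1=0 clk=1
  Δ1: clk:1→0
  (1Δ to stable)
t=2 Δ0: w2=0 w0=1 w1=0 clk=0
  Δ1: clk:0→1
  Δ2: w1:0→1
  Δ3: w2:0→1
  (3Δ to stable)
t=3 Δ0: w2=1 w0=1 w1=1 clk=1
  Δ1: clk:1→0
  (1Δ to stable)
t=4 Δ0: w2=1 w0=1 w1=1 clk=0
  Δ1: clk:0→1
  Δ2: w0:1→0
  Δ3: w2:1→0
  (3Δ to stable)
t=5 Δ0: w2=0 w0=0 w1=1 clk=1
  Δ1: clk:1→0
  (1Δ to stable)
t=6 Δ0: w2=0 w0=0 w1=1 clk=0
  Δ1: clk:0→1
  Δ2: w0:0→1
  Δ3: w2:0→1
  (3Δ to stable)
t=7 Δ0: w2=1 w0=1 w1=1 clk=1
  Δ1: clk:1→0
  (1Δ to stable)
t=8 Δ0: w2=1 w0=1 w1=1 clk=0
  Δ1: clk:0→1
  Δ2: w0:1→0
  Δ3: w2:1→0
  (3Δ to stable)
t=9 Δ0: w2=0 w0=0 w1=1 clk=1
  Δ1: clk:1→0
  (1Δ to stable)
t=10 Δ0: w2=0 w0=0 w1=1 clk=0
  Δ1: clk:0→1
  Δ2: w0:0→1
  Δ3: w2:0→1
  (3Δ to stable)
t=11 Δ0: w2=1 w0=1 w1=1 clk=1
  Δ1: clk:1→0
  (1Δ to stable)
t=12 Δ0: w2=1 w0=1 w1=1 clk=0
  Δ1: clk:0→1
  Δ2: w0:1→0
  Δ3: w2:1→0
  (3Δ to stable)
t=13 Δ0: w2=0 w0=0 w1=1 clk=1
  Δ1: clk:1→0
  (1Δ to stable)
t=14 Δ0: w2=0 w0=0 w1=1 clk=0
  Δ1: clk:0→1
  Δ2: w0:0→1
  Δ3: w2:0→1
  (3Δ to stable)
t=15 Δ0: w2=1 w0=1 w1=1 clk=1
  Δ1: clk:1→0
  (1Δ to stable)
t=16 Δ0: w2=1 w0=1 w1=1 clk=0
  Δ1: clk:0→1
  Δ2: w0:1→0
  Δ3: w2:1→0
  (3Δ to stable)
t=17 Δ0: w2=0 w0=0 w1=1 clk=1
  Δ1: clk:1→0
  (1Δ to stable)
t=18 Δ0: w2=0 w0=0 w1=1 clk=0
  Δ1: clk:0→1
  Δ2: w0:0→1
  Δ3: w2:0→1
  (3Δ to stable)
t=19 Δ0: w2=1 w0=1 w1=1 clk=1
  Δ1: clk:1→0
  (1Δ to stable)

0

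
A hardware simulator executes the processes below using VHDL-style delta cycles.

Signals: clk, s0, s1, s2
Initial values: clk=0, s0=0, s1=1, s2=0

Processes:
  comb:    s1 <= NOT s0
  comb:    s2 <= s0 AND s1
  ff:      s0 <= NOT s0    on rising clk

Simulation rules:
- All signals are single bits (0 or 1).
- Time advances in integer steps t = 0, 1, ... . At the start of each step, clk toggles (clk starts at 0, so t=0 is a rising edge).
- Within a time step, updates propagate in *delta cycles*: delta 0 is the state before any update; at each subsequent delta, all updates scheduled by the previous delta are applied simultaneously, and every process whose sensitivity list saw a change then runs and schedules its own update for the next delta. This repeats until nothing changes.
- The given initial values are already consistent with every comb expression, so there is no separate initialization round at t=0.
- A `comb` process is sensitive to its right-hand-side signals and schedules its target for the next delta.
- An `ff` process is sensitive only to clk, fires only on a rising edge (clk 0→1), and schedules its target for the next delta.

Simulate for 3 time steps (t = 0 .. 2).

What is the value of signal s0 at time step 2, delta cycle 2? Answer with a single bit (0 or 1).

t=0 Δ0: s2=0 s0=0 s1=1 clk=0
  Δ1: clk:0→1
  Δ2: s0:0→1
  Δ3: s2:0→1, s1:1→0
  Δ4: s2:1→0
  (4Δ to stable)
t=1 Δ0: s2=0 s0=1 s1=0 clk=1
  Δ1: clk:1→0
  (1Δ to stable)
t=2 Δ0: s2=0 s0=1 s1=0 clk=0
  Δ1: clk:0→1
  Δ2: s0:1→0
  Δ3: s1:0→1
  (3Δ to stable)

0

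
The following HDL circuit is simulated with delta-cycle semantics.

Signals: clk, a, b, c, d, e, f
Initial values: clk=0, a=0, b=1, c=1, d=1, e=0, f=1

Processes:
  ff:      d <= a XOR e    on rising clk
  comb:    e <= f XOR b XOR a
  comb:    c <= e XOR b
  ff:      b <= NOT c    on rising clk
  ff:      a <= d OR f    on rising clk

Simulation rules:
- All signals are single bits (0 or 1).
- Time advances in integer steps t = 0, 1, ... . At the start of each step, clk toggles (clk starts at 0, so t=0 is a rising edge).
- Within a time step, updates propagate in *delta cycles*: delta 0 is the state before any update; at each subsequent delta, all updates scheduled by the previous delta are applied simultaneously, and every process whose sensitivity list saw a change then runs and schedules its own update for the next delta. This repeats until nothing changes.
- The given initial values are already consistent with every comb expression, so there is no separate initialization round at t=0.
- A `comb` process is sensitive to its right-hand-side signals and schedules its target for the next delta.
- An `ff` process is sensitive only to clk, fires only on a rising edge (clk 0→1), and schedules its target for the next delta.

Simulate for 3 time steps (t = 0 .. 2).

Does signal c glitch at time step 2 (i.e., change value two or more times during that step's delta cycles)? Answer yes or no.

yes

t0.Δ0 e=0 f=1 clk=0 b=1 c=1 a=0 d=1
t0.Δ1 e=0 f=1 clk=1 b=1 c=1 a=0 d=1
t0.Δ2 e=0 f=1 clk=1 b=0 c=1 a=1 d=0
t0.Δ3 e=0 f=1 clk=1 b=0 c=0 a=1 d=0
t1.Δ0 e=0 f=1 clk=1 b=0 c=0 a=1 d=0
t1.Δ1 e=0 f=1 clk=0 b=0 c=0 a=1 d=0
t2.Δ0 e=0 f=1 clk=0 b=0 c=0 a=1 d=0
t2.Δ1 e=0 f=1 clk=1 b=0 c=0 a=1 d=0
t2.Δ2 e=0 f=1 clk=1 b=1 c=0 a=1 d=1
t2.Δ3 e=1 f=1 clk=1 b=1 c=1 a=1 d=1
t2.Δ4 e=1 f=1 clk=1 b=1 c=0 a=1 d=1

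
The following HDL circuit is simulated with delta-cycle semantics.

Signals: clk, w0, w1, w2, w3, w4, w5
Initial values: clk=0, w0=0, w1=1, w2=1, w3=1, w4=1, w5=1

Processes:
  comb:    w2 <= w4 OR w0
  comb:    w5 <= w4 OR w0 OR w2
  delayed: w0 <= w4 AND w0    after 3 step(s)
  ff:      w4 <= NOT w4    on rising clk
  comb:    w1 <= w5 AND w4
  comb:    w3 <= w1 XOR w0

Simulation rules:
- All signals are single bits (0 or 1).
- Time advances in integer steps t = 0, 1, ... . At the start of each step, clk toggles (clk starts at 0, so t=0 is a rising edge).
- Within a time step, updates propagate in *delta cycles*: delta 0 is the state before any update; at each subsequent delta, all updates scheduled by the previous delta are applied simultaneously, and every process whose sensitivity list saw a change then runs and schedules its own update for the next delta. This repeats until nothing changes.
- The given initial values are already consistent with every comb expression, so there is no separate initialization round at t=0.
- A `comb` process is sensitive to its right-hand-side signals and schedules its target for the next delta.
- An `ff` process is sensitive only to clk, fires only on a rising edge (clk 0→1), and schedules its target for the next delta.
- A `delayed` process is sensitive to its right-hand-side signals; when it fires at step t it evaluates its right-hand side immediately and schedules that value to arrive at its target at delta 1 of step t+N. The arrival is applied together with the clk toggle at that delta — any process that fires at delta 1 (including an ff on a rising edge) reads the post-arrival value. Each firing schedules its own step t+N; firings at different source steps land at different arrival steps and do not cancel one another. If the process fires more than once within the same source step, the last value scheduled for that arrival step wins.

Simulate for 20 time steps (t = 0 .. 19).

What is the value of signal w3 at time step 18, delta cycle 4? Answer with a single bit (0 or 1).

[bits: w5,w1,w3,clk,w0,w2,w4]
t=0: Δ0=1110011 Δ1=1111011 Δ2=1111010 Δ3=1011000 Δ4=0001000 | 4Δ
t=1: Δ0=0001000 Δ1=0000000 | 1Δ
t=2: Δ0=0000000 Δ1=0001000 Δ2=0001001 Δ3=1001011 Δ4=1101011 Δ5=1111011 | 5Δ
t=3: Δ0=1111011 Δ1=1110011 | 1Δ
t=4: Δ0=1110011 Δ1=1111011 Δ2=1111010 Δ3=1011000 Δ4=0001000 | 4Δ
t=5: Δ0=0001000 Δ1=0000000 | 1Δ
t=6: Δ0=0000000 Δ1=0001000 Δ2=0001001 Δ3=1001011 Δ4=1101011 Δ5=1111011 | 5Δ
t=7: Δ0=1111011 Δ1=1110011 | 1Δ
t=8: Δ0=1110011 Δ1=1111011 Δ2=1111010 Δ3=1011000 Δ4=0001000 | 4Δ
t=9: Δ0=0001000 Δ1=0000000 | 1Δ
t=10: Δ0=0000000 Δ1=0001000 Δ2=0001001 Δ3=1001011 Δ4=1101011 Δ5=1111011 | 5Δ
t=11: Δ0=1111011 Δ1=1110011 | 1Δ
t=12: Δ0=1110011 Δ1=1111011 Δ2=1111010 Δ3=1011000 Δ4=0001000 | 4Δ
t=13: Δ0=0001000 Δ1=0000000 | 1Δ
t=14: Δ0=0000000 Δ1=0001000 Δ2=0001001 Δ3=1001011 Δ4=1101011 Δ5=1111011 | 5Δ
t=15: Δ0=1111011 Δ1=1110011 | 1Δ
t=16: Δ0=1110011 Δ1=1111011 Δ2=1111010 Δ3=1011000 Δ4=0001000 | 4Δ
t=17: Δ0=0001000 Δ1=0000000 | 1Δ
t=18: Δ0=0000000 Δ1=0001000 Δ2=0001001 Δ3=1001011 Δ4=1101011 Δ5=1111011 | 5Δ
t=19: Δ0=1111011 Δ1=1110011 | 1Δ

0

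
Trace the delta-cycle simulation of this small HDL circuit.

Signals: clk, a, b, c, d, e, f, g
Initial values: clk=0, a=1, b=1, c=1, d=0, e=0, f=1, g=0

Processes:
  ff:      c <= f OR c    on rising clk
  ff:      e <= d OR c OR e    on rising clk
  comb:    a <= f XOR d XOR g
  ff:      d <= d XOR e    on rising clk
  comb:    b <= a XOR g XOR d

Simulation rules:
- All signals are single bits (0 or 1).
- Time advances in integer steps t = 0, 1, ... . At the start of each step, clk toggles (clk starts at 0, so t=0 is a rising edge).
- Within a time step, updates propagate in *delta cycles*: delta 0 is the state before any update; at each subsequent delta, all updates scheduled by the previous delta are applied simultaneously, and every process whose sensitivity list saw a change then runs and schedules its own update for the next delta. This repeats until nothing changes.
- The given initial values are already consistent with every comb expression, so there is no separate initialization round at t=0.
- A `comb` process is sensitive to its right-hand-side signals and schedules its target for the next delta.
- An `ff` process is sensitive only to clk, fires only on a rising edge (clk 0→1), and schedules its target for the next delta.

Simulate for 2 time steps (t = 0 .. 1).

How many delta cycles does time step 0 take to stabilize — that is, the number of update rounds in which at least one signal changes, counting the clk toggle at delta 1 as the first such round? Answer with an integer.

[bits: a,g,e,c,f,d,b,clk]
t=0: Δ0=10011010 Δ1=10011011 Δ2=10111011 | 2Δ
t=1: Δ0=10111011 Δ1=10111010 | 1Δ

2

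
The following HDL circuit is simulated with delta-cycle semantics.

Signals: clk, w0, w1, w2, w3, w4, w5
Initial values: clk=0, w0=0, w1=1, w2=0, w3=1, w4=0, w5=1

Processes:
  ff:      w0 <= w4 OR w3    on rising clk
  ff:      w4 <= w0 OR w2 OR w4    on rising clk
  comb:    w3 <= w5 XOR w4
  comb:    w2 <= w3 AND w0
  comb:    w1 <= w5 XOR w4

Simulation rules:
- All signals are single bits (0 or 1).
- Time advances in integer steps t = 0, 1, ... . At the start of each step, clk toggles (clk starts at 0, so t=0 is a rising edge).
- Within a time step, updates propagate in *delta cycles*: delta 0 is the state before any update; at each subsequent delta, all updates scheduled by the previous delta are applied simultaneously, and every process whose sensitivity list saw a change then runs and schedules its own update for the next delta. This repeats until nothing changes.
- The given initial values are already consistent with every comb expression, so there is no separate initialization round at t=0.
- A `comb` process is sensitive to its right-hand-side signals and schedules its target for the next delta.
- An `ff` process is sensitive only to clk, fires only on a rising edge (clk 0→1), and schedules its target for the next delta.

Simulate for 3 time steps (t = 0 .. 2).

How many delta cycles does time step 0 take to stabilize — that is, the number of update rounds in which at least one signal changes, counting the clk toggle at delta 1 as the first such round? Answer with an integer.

[bits: w4,w0,w3,w5,clk,w2,w1]
t=0: Δ0=0011001 Δ1=0011101 Δ2=0111101 Δ3=0111111 | 3Δ
t=1: Δ0=0111111 Δ1=0111011 | 1Δ
t=2: Δ0=0111011 Δ1=0111111 Δ2=1111111 Δ3=1101110 Δ4=1101100 | 4Δ

3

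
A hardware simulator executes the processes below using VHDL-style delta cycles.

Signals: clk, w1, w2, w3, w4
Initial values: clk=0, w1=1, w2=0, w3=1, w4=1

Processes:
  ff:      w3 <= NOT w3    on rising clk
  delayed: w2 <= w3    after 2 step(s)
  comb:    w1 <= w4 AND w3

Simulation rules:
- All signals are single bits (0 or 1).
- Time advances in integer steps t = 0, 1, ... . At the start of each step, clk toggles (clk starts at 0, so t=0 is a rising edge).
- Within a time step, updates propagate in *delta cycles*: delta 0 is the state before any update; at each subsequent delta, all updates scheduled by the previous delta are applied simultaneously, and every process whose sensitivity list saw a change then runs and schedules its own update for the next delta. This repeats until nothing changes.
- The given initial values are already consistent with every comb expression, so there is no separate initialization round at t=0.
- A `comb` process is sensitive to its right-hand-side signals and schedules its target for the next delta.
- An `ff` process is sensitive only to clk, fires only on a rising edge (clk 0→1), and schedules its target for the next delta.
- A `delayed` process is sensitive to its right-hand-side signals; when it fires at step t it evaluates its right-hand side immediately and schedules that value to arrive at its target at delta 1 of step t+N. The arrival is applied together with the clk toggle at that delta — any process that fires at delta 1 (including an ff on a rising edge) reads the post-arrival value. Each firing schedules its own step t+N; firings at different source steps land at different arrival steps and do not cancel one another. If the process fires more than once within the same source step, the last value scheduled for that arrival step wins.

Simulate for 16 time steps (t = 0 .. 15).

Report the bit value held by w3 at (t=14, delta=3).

1

[bits: clk,w1,w4,w2,w3]
t=0: Δ0=01101 Δ1=11101 Δ2=11100 Δ3=10100 | 3Δ
t=1: Δ0=10100 Δ1=00100 | 1Δ
t=2: Δ0=00100 Δ1=10100 Δ2=10101 Δ3=11101 | 3Δ
t=3: Δ0=11101 Δ1=01101 | 1Δ
t=4: Δ0=01101 Δ1=11111 Δ2=11110 Δ3=10110 | 3Δ
t=5: Δ0=10110 Δ1=00110 | 1Δ
t=6: Δ0=00110 Δ1=10100 Δ2=10101 Δ3=11101 | 3Δ
t=7: Δ0=11101 Δ1=01101 | 1Δ
t=8: Δ0=01101 Δ1=11111 Δ2=11110 Δ3=10110 | 3Δ
t=9: Δ0=10110 Δ1=00110 | 1Δ
t=10: Δ0=00110 Δ1=10100 Δ2=10101 Δ3=11101 | 3Δ
t=11: Δ0=11101 Δ1=01101 | 1Δ
t=12: Δ0=01101 Δ1=11111 Δ2=11110 Δ3=10110 | 3Δ
t=13: Δ0=10110 Δ1=00110 | 1Δ
t=14: Δ0=00110 Δ1=10100 Δ2=10101 Δ3=11101 | 3Δ
t=15: Δ0=11101 Δ1=01101 | 1Δ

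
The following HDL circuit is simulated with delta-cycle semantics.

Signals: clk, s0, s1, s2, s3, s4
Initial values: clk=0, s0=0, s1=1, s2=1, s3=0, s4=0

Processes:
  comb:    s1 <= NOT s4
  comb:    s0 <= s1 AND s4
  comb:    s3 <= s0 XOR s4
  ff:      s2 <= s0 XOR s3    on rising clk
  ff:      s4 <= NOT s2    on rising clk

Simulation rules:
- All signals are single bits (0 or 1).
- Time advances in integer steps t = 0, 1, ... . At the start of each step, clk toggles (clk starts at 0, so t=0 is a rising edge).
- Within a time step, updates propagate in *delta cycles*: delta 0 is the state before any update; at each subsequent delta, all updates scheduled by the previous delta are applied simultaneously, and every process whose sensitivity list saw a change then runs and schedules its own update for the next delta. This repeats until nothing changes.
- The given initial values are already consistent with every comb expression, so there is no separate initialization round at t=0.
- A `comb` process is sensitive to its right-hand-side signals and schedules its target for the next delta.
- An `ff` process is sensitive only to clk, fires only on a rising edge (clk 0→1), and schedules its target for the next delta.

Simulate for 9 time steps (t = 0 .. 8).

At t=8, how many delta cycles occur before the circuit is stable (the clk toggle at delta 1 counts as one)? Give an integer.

t0.Δ0 clk=0 s3=0 s0=0 s1=1 s4=0 s2=1
t0.Δ1 clk=1 s3=0 s0=0 s1=1 s4=0 s2=1
t0.Δ2 clk=1 s3=0 s0=0 s1=1 s4=0 s2=0
t1.Δ0 clk=1 s3=0 s0=0 s1=1 s4=0 s2=0
t1.Δ1 clk=0 s3=0 s0=0 s1=1 s4=0 s2=0
t2.Δ0 clk=0 s3=0 s0=0 s1=1 s4=0 s2=0
t2.Δ1 clk=1 s3=0 s0=0 s1=1 s4=0 s2=0
t2.Δ2 clk=1 s3=0 s0=0 s1=1 s4=1 s2=0
t2.Δ3 clk=1 s3=1 s0=1 s1=0 s4=1 s2=0
t2.Δ4 clk=1 s3=0 s0=0 s1=0 s4=1 s2=0
t2.Δ5 clk=1 s3=1 s0=0 s1=0 s4=1 s2=0
t3.Δ0 clk=1 s3=1 s0=0 s1=0 s4=1 s2=0
t3.Δ1 clk=0 s3=1 s0=0 s1=0 s4=1 s2=0
t4.Δ0 clk=0 s3=1 s0=0 s1=0 s4=1 s2=0
t4.Δ1 clk=1 s3=1 s0=0 s1=0 s4=1 s2=0
t4.Δ2 clk=1 s3=1 s0=0 s1=0 s4=1 s2=1
t5.Δ0 clk=1 s3=1 s0=0 s1=0 s4=1 s2=1
t5.Δ1 clk=0 s3=1 s0=0 s1=0 s4=1 s2=1
t6.Δ0 clk=0 s3=1 s0=0 s1=0 s4=1 s2=1
t6.Δ1 clk=1 s3=1 s0=0 s1=0 s4=1 s2=1
t6.Δ2 clk=1 s3=1 s0=0 s1=0 s4=0 s2=1
t6.Δ3 clk=1 s3=0 s0=0 s1=1 s4=0 s2=1
t7.Δ0 clk=1 s3=0 s0=0 s1=1 s4=0 s2=1
t7.Δ1 clk=0 s3=0 s0=0 s1=1 s4=0 s2=1
t8.Δ0 clk=0 s3=0 s0=0 s1=1 s4=0 s2=1
t8.Δ1 clk=1 s3=0 s0=0 s1=1 s4=0 s2=1
t8.Δ2 clk=1 s3=0 s0=0 s1=1 s4=0 s2=0

2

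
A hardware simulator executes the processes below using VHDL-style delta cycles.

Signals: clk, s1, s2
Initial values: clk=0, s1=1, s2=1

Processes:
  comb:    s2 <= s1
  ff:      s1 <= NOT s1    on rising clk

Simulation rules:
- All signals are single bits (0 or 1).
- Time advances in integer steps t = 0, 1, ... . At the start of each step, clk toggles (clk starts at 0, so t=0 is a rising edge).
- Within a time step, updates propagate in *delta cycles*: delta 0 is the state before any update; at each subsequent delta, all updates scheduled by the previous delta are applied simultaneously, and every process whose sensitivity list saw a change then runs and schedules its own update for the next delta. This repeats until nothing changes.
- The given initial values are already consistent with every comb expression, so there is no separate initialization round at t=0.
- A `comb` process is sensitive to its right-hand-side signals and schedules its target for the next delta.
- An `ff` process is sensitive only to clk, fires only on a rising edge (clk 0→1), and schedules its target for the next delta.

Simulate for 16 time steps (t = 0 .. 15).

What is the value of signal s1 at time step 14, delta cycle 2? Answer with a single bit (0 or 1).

t=0 Δ0: clk=0 s1=1 s2=1
  Δ1: clk:0→1
  Δ2: s1:1→0
  Δ3: s2:1→0
  (3Δ to stable)
t=1 Δ0: clk=1 s1=0 s2=0
  Δ1: clk:1→0
  (1Δ to stable)
t=2 Δ0: clk=0 s1=0 s2=0
  Δ1: clk:0→1
  Δ2: s1:0→1
  Δ3: s2:0→1
  (3Δ to stable)
t=3 Δ0: clk=1 s1=1 s2=1
  Δ1: clk:1→0
  (1Δ to stable)
t=4 Δ0: clk=0 s1=1 s2=1
  Δ1: clk:0→1
  Δ2: s1:1→0
  Δ3: s2:1→0
  (3Δ to stable)
t=5 Δ0: clk=1 s1=0 s2=0
  Δ1: clk:1→0
  (1Δ to stable)
t=6 Δ0: clk=0 s1=0 s2=0
  Δ1: clk:0→1
  Δ2: s1:0→1
  Δ3: s2:0→1
  (3Δ to stable)
t=7 Δ0: clk=1 s1=1 s2=1
  Δ1: clk:1→0
  (1Δ to stable)
t=8 Δ0: clk=0 s1=1 s2=1
  Δ1: clk:0→1
  Δ2: s1:1→0
  Δ3: s2:1→0
  (3Δ to stable)
t=9 Δ0: clk=1 s1=0 s2=0
  Δ1: clk:1→0
  (1Δ to stable)
t=10 Δ0: clk=0 s1=0 s2=0
  Δ1: clk:0→1
  Δ2: s1:0→1
  Δ3: s2:0→1
  (3Δ to stable)
t=11 Δ0: clk=1 s1=1 s2=1
  Δ1: clk:1→0
  (1Δ to stable)
t=12 Δ0: clk=0 s1=1 s2=1
  Δ1: clk:0→1
  Δ2: s1:1→0
  Δ3: s2:1→0
  (3Δ to stable)
t=13 Δ0: clk=1 s1=0 s2=0
  Δ1: clk:1→0
  (1Δ to stable)
t=14 Δ0: clk=0 s1=0 s2=0
  Δ1: clk:0→1
  Δ2: s1:0→1
  Δ3: s2:0→1
  (3Δ to stable)
t=15 Δ0: clk=1 s1=1 s2=1
  Δ1: clk:1→0
  (1Δ to stable)

1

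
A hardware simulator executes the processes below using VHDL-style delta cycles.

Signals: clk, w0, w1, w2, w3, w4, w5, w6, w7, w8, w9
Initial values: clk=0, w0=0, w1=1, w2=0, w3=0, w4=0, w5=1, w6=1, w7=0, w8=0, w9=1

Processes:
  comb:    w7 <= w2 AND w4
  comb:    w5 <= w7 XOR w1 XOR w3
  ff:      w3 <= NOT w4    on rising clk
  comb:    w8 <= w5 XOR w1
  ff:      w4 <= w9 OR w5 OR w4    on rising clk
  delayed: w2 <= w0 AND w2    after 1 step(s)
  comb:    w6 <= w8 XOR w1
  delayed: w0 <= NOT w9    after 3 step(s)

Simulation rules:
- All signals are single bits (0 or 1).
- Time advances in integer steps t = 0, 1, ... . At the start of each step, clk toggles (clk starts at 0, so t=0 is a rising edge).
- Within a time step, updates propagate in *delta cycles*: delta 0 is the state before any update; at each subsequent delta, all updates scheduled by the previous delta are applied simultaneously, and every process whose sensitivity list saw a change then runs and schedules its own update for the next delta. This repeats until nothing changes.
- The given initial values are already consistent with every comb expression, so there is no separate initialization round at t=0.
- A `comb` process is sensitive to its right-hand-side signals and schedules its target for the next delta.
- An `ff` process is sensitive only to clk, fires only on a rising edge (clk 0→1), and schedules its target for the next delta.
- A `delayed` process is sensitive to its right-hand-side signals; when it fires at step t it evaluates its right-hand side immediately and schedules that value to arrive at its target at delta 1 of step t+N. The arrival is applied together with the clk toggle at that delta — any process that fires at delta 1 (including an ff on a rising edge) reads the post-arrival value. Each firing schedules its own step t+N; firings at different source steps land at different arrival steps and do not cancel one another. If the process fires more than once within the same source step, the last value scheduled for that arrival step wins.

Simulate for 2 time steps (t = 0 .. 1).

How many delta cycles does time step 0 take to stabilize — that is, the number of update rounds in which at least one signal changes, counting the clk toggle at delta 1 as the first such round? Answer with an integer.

[bits: w9,w2,w5,w6,w7,w0,w8,w3,clk,w1,w4]
t=0: Δ0=10110000010 Δ1=10110000110 Δ2=10110001111 Δ3=10010001111 Δ4=10010011111 Δ5=10000011111 | 5Δ
t=1: Δ0=10000011111 Δ1=10000011011 | 1Δ

5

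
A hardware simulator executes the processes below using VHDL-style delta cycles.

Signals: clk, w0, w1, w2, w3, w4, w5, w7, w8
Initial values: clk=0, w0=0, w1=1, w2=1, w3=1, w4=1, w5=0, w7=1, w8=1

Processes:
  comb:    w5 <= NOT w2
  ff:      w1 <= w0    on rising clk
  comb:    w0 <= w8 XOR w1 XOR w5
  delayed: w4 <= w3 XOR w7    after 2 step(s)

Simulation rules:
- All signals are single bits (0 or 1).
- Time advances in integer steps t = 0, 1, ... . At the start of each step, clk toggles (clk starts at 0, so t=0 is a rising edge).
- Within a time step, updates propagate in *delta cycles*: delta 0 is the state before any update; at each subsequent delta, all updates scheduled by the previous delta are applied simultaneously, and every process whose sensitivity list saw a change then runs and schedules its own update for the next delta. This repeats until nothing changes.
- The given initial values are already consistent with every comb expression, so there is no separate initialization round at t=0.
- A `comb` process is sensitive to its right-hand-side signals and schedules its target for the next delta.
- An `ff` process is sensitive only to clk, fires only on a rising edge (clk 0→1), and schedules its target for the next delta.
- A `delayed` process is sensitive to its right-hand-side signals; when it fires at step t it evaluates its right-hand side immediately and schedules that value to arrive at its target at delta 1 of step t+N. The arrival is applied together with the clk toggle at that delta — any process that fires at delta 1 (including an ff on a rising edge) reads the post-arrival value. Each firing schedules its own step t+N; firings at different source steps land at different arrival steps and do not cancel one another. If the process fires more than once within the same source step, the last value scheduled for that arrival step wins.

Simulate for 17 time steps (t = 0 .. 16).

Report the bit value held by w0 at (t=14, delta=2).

1

[bits: w5,w8,w3,w4,w0,w7,clk,w1,w2]
t=0: Δ0=011101011 Δ1=011101111 Δ2=011101101 Δ3=011111101 | 3Δ
t=1: Δ0=011111101 Δ1=011111001 | 1Δ
t=2: Δ0=011111001 Δ1=011111101 Δ2=011111111 Δ3=011101111 | 3Δ
t=3: Δ0=011101111 Δ1=011101011 | 1Δ
t=4: Δ0=011101011 Δ1=011101111 Δ2=011101101 Δ3=011111101 | 3Δ
t=5: Δ0=011111101 Δ1=011111001 | 1Δ
t=6: Δ0=011111001 Δ1=011111101 Δ2=011111111 Δ3=011101111 | 3Δ
t=7: Δ0=011101111 Δ1=011101011 | 1Δ
t=8: Δ0=011101011 Δ1=011101111 Δ2=011101101 Δ3=011111101 | 3Δ
t=9: Δ0=011111101 Δ1=011111001 | 1Δ
t=10: Δ0=011111001 Δ1=011111101 Δ2=011111111 Δ3=011101111 | 3Δ
t=11: Δ0=011101111 Δ1=011101011 | 1Δ
t=12: Δ0=011101011 Δ1=011101111 Δ2=011101101 Δ3=011111101 | 3Δ
t=13: Δ0=011111101 Δ1=011111001 | 1Δ
t=14: Δ0=011111001 Δ1=011111101 Δ2=011111111 Δ3=011101111 | 3Δ
t=15: Δ0=011101111 Δ1=011101011 | 1Δ
t=16: Δ0=011101011 Δ1=011101111 Δ2=011101101 Δ3=011111101 | 3Δ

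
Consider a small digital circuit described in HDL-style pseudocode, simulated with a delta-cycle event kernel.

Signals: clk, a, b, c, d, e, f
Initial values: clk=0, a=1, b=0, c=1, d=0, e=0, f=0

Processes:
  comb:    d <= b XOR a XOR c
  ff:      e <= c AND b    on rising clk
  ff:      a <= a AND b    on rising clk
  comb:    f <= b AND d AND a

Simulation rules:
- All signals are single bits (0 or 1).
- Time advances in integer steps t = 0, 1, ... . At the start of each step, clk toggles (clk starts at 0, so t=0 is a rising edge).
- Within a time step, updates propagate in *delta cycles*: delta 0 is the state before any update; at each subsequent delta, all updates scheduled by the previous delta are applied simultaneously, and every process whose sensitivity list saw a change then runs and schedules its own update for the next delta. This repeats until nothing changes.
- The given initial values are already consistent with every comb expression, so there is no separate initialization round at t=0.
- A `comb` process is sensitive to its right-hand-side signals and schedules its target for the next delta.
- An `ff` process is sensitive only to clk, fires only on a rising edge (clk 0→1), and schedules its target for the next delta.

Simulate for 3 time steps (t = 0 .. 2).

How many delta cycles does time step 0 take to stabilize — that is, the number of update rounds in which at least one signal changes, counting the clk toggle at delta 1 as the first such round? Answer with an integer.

[bits: clk,b,d,e,a,c,f]
t=0: Δ0=0000110 Δ1=1000110 Δ2=1000010 Δ3=1010010 | 3Δ
t=1: Δ0=1010010 Δ1=0010010 | 1Δ
t=2: Δ0=0010010 Δ1=1010010 | 1Δ

3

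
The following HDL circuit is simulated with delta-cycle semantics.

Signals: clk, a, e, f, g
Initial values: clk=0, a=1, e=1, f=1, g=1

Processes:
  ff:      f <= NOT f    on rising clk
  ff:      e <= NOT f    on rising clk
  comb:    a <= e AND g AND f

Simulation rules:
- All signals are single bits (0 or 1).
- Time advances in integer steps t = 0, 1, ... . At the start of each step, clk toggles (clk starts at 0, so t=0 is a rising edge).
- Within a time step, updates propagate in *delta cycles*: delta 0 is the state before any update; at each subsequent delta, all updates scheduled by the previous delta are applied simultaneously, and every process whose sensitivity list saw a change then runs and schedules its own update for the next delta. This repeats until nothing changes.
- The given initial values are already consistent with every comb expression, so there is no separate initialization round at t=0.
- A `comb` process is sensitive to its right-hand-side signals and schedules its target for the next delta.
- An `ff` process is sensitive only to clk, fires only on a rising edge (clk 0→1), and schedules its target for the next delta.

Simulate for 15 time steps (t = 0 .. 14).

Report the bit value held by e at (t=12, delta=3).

t0.Δ0 a=1 g=1 clk=0 f=1 e=1
t0.Δ1 a=1 g=1 clk=1 f=1 e=1
t0.Δ2 a=1 g=1 clk=1 f=0 e=0
t0.Δ3 a=0 g=1 clk=1 f=0 e=0
t1.Δ0 a=0 g=1 clk=1 f=0 e=0
t1.Δ1 a=0 g=1 clk=0 f=0 e=0
t2.Δ0 a=0 g=1 clk=0 f=0 e=0
t2.Δ1 a=0 g=1 clk=1 f=0 e=0
t2.Δ2 a=0 g=1 clk=1 f=1 e=1
t2.Δ3 a=1 g=1 clk=1 f=1 e=1
t3.Δ0 a=1 g=1 clk=1 f=1 e=1
t3.Δ1 a=1 g=1 clk=0 f=1 e=1
t4.Δ0 a=1 g=1 clk=0 f=1 e=1
t4.Δ1 a=1 g=1 clk=1 f=1 e=1
t4.Δ2 a=1 g=1 clk=1 f=0 e=0
t4.Δ3 a=0 g=1 clk=1 f=0 e=0
t5.Δ0 a=0 g=1 clk=1 f=0 e=0
t5.Δ1 a=0 g=1 clk=0 f=0 e=0
t6.Δ0 a=0 g=1 clk=0 f=0 e=0
t6.Δ1 a=0 g=1 clk=1 f=0 e=0
t6.Δ2 a=0 g=1 clk=1 f=1 e=1
t6.Δ3 a=1 g=1 clk=1 f=1 e=1
t7.Δ0 a=1 g=1 clk=1 f=1 e=1
t7.Δ1 a=1 g=1 clk=0 f=1 e=1
t8.Δ0 a=1 g=1 clk=0 f=1 e=1
t8.Δ1 a=1 g=1 clk=1 f=1 e=1
t8.Δ2 a=1 g=1 clk=1 f=0 e=0
t8.Δ3 a=0 g=1 clk=1 f=0 e=0
t9.Δ0 a=0 g=1 clk=1 f=0 e=0
t9.Δ1 a=0 g=1 clk=0 f=0 e=0
t10.Δ0 a=0 g=1 clk=0 f=0 e=0
t10.Δ1 a=0 g=1 clk=1 f=0 e=0
t10.Δ2 a=0 g=1 clk=1 f=1 e=1
t10.Δ3 a=1 g=1 clk=1 f=1 e=1
t11.Δ0 a=1 g=1 clk=1 f=1 e=1
t11.Δ1 a=1 g=1 clk=0 f=1 e=1
t12.Δ0 a=1 g=1 clk=0 f=1 e=1
t12.Δ1 a=1 g=1 clk=1 f=1 e=1
t12.Δ2 a=1 g=1 clk=1 f=0 e=0
t12.Δ3 a=0 g=1 clk=1 f=0 e=0
t13.Δ0 a=0 g=1 clk=1 f=0 e=0
t13.Δ1 a=0 g=1 clk=0 f=0 e=0
t14.Δ0 a=0 g=1 clk=0 f=0 e=0
t14.Δ1 a=0 g=1 clk=1 f=0 e=0
t14.Δ2 a=0 g=1 clk=1 f=1 e=1
t14.Δ3 a=1 g=1 clk=1 f=1 e=1

0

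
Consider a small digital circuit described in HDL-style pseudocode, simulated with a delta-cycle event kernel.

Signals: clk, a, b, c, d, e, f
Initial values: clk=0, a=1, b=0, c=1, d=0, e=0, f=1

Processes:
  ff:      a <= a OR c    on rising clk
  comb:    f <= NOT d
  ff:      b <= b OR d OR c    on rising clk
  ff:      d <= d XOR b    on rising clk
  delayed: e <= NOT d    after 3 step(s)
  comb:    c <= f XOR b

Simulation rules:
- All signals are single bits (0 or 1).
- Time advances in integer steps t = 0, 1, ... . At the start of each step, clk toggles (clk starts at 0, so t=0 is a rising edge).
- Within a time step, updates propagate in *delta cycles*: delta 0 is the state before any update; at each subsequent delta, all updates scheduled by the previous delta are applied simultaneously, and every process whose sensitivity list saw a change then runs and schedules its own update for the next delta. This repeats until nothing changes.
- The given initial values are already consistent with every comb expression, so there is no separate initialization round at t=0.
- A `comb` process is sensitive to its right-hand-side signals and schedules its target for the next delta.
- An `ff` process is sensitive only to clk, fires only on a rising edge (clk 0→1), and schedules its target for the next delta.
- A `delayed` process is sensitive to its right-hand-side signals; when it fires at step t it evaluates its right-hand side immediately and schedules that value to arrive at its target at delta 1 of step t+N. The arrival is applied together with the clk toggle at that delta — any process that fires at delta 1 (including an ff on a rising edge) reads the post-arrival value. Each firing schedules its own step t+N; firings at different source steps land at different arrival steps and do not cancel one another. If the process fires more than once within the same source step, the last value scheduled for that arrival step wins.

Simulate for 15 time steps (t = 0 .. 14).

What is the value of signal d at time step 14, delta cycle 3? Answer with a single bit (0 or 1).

[bits: b,a,c,clk,d,f,e]
t=0: Δ0=0110010 Δ1=0111010 Δ2=1111010 Δ3=1101010 | 3Δ
t=1: Δ0=1101010 Δ1=1100010 | 1Δ
t=2: Δ0=1100010 Δ1=1101010 Δ2=1101110 Δ3=1101100 Δ4=1111100 | 4Δ
t=3: Δ0=1111100 Δ1=1110100 | 1Δ
t=4: Δ0=1110100 Δ1=1111100 Δ2=1111000 Δ3=1111010 Δ4=1101010 | 4Δ
t=5: Δ0=1101010 Δ1=1100010 | 1Δ
t=6: Δ0=1100010 Δ1=1101010 Δ2=1101110 Δ3=1101100 Δ4=1111100 | 4Δ
t=7: Δ0=1111100 Δ1=1110101 | 1Δ
t=8: Δ0=1110101 Δ1=1111101 Δ2=1111001 Δ3=1111011 Δ4=1101011 | 4Δ
t=9: Δ0=1101011 Δ1=1100010 | 1Δ
t=10: Δ0=1100010 Δ1=1101010 Δ2=1101110 Δ3=1101100 Δ4=1111100 | 4Δ
t=11: Δ0=1111100 Δ1=1110101 | 1Δ
t=12: Δ0=1110101 Δ1=1111101 Δ2=1111001 Δ3=1111011 Δ4=1101011 | 4Δ
t=13: Δ0=1101011 Δ1=1100010 | 1Δ
t=14: Δ0=1100010 Δ1=1101010 Δ2=1101110 Δ3=1101100 Δ4=1111100 | 4Δ

1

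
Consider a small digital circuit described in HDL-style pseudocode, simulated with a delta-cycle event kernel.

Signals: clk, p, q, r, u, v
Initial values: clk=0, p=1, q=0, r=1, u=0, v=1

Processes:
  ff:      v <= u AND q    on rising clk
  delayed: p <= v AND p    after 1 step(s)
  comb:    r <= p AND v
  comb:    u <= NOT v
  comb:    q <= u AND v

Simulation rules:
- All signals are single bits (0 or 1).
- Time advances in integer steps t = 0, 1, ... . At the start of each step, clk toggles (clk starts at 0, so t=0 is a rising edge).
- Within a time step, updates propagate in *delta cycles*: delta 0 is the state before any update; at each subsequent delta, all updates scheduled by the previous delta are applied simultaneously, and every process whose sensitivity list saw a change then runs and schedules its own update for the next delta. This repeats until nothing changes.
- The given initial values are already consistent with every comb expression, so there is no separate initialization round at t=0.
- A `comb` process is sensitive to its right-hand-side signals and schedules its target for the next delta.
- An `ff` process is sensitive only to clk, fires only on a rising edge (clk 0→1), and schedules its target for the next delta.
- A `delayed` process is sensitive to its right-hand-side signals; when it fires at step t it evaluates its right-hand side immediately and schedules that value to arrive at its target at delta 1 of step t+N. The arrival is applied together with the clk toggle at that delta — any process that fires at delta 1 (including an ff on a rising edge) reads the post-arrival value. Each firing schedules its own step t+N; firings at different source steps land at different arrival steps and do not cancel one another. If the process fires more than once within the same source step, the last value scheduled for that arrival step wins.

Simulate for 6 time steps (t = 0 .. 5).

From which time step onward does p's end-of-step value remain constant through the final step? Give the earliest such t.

t0.Δ0 q=0 clk=0 u=0 p=1 v=1 r=1
t0.Δ1 q=0 clk=1 u=0 p=1 v=1 r=1
t0.Δ2 q=0 clk=1 u=0 p=1 v=0 r=1
t0.Δ3 q=0 clk=1 u=1 p=1 v=0 r=0
t1.Δ0 q=0 clk=1 u=1 p=1 v=0 r=0
t1.Δ1 q=0 clk=0 u=1 p=0 v=0 r=0
t2.Δ0 q=0 clk=0 u=1 p=0 v=0 r=0
t2.Δ1 q=0 clk=1 u=1 p=0 v=0 r=0
t3.Δ0 q=0 clk=1 u=1 p=0 v=0 r=0
t3.Δ1 q=0 clk=0 u=1 p=0 v=0 r=0
t4.Δ0 q=0 clk=0 u=1 p=0 v=0 r=0
t4.Δ1 q=0 clk=1 u=1 p=0 v=0 r=0
t5.Δ0 q=0 clk=1 u=1 p=0 v=0 r=0
t5.Δ1 q=0 clk=0 u=1 p=0 v=0 r=0

1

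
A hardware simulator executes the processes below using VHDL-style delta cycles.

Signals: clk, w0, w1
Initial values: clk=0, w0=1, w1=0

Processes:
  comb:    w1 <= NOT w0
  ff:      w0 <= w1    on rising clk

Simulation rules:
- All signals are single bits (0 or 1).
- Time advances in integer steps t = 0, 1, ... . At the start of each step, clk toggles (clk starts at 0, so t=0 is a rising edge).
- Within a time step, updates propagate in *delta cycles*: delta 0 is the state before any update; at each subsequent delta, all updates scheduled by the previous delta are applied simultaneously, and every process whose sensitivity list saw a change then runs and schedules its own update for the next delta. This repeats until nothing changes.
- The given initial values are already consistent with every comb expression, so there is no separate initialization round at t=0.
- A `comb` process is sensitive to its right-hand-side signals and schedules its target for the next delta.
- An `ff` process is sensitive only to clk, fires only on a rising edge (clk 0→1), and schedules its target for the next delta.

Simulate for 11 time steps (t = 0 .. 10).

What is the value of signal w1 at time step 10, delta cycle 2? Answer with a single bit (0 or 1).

[bits: w0,w1,clk]
t=0: Δ0=100 Δ1=101 Δ2=001 Δ3=011 | 3Δ
t=1: Δ0=011 Δ1=010 | 1Δ
t=2: Δ0=010 Δ1=011 Δ2=111 Δ3=101 | 3Δ
t=3: Δ0=101 Δ1=100 | 1Δ
t=4: Δ0=100 Δ1=101 Δ2=001 Δ3=011 | 3Δ
t=5: Δ0=011 Δ1=010 | 1Δ
t=6: Δ0=010 Δ1=011 Δ2=111 Δ3=101 | 3Δ
t=7: Δ0=101 Δ1=100 | 1Δ
t=8: Δ0=100 Δ1=101 Δ2=001 Δ3=011 | 3Δ
t=9: Δ0=011 Δ1=010 | 1Δ
t=10: Δ0=010 Δ1=011 Δ2=111 Δ3=101 | 3Δ

1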